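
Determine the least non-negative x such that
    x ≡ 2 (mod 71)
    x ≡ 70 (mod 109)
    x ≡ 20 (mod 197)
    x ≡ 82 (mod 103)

The moduli are pairwise coprime; N = 71·109·197·103 = 157032049.
N/71 = 2211719; 2211719 ≡ 69 (mod 71); 69·35 ≡ 1, so inverse 35.
N/109 = 1440661; 1440661 ≡ 8 (mod 109); 8·41 ≡ 1, so inverse 41.
N/197 = 797117; 797117 ≡ 55 (mod 197); 55·43 ≡ 1, so inverse 43.
N/103 = 1524583; 1524583 ≡ 80 (mod 103); 80·94 ≡ 1, so inverse 94.
x ≡ 2·2211719·35 + 70·1440661·41 + 20·797117·43 + 82·1524583·94 = 16726523784.
16726523784 mod 157032049 = 81126590.

81126590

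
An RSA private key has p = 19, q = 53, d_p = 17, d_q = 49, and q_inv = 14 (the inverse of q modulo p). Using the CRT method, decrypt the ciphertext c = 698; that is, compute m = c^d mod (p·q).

m₁ = c^(d_p) mod p: c ≡ 14 (mod 19), and 14^17 mod 19 = 15.
m₂ = c^(d_q) mod q: c ≡ 9 (mod 53), and 9^49 mod 53 = 4.
h = q_inv·(m₁ − m₂) mod p = 14·(15 − 4) mod 19 = 2.
m = m₂ + h·q = 4 + 2·53 = 110.

110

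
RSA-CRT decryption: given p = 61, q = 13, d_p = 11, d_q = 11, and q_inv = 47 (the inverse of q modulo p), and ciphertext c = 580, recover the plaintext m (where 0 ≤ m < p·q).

m₁ = c^(d_p) mod p: c ≡ 31 (mod 61), and 31^11 mod 61 = 7.
m₂ = c^(d_q) mod q: c ≡ 8 (mod 13), and 8^11 mod 13 = 5.
h = q_inv·(m₁ − m₂) mod p = 47·(7 − 5) mod 61 = 33.
m = m₂ + h·q = 5 + 33·13 = 434.

434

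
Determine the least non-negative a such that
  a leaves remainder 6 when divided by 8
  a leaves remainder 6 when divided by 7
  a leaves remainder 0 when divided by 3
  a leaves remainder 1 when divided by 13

846

The moduli are pairwise coprime; N = 8·7·3·13 = 2184.
N/8 = 273; 273 ≡ 1 (mod 8), inverse 1.
N/7 = 312; 312 ≡ 4 (mod 7); 4·2 ≡ 1, so inverse 2.
N/3 = 728; 728 ≡ 2 (mod 3); 2·2 ≡ 1, so inverse 2.
N/13 = 168; 168 ≡ 12 (mod 13); 12·12 ≡ 1, so inverse 12.
a ≡ 6·273·1 + 6·312·2 + 0·728·2 + 1·168·12 = 7398.
7398 mod 2184 = 846.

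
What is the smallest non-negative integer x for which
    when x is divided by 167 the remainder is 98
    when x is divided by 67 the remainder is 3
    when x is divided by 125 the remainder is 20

65395

Combine the congruences pairwise.
From x ≡ 98 (mod 167) write x = 98 + 167t. Substituting into x ≡ 3 (mod 67) gives 167t ≡ 39 (mod 67), and since 33⁻¹ ≡ 65 (mod 67), t ≡ 56. Hence x ≡ 98 + 167·56 = 9450 (mod 11189).
From x ≡ 9450 (mod 11189) write x = 9450 + 11189t. Substituting into x ≡ 20 (mod 125) gives 11189t ≡ 70 (mod 125), and since 64⁻¹ ≡ 84 (mod 125), t ≡ 5. Hence x ≡ 9450 + 11189·5 = 65395 (mod 1398625).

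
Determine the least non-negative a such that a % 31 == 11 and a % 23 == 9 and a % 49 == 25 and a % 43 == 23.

1279660

Combine the congruences pairwise.
From a ≡ 11 (mod 31) write a = 11 + 31t. Substituting into a ≡ 9 (mod 23) gives 31t ≡ 21 (mod 23), and since 8⁻¹ ≡ 3 (mod 23), t ≡ 17. Hence a ≡ 11 + 31·17 = 538 (mod 713).
From a ≡ 538 (mod 713) write a = 538 + 713t. Substituting into a ≡ 25 (mod 49) gives 713t ≡ 26 (mod 49), and since 27⁻¹ ≡ 20 (mod 49), t ≡ 30. Hence a ≡ 538 + 713·30 = 21928 (mod 34937).
From a ≡ 21928 (mod 34937) write a = 21928 + 34937t. Substituting into a ≡ 23 (mod 43) gives 34937t ≡ 25 (mod 43), and since 21⁻¹ ≡ 41 (mod 43), t ≡ 36. Hence a ≡ 21928 + 34937·36 = 1279660 (mod 1502291).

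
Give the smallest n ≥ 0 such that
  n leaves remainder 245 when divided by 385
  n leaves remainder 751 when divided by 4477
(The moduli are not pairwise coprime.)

Combine the congruences pairwise.
gcd(385, 4477) = 11 and 11 | (751 − 245), so the pair is consistent; merging gives n ≡ 76860 (mod 156695), where 156695 = lcm(385, 4477).
The solution is unique modulo lcm(385, 4477) = 156695.

76860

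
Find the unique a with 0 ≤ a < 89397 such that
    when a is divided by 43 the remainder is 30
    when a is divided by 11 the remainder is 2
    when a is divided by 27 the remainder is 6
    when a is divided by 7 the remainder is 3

From a ≡ 30 (mod 43) write a = 30 + 43t. Substituting into a ≡ 2 (mod 11) gives 43t ≡ 5 (mod 11), and since 10⁻¹ ≡ 10 (mod 11), t ≡ 6. Hence a ≡ 30 + 43·6 = 288 (mod 473).
From a ≡ 288 (mod 473) write a = 288 + 473t. Substituting into a ≡ 6 (mod 27) gives 473t ≡ 15 (mod 27), and since 14⁻¹ ≡ 2 (mod 27), t ≡ 3. Hence a ≡ 288 + 473·3 = 1707 (mod 12771).
From a ≡ 1707 (mod 12771) write a = 1707 + 12771t. Substituting into a ≡ 3 (mod 7) gives 12771t ≡ 4 (mod 7), and since 3⁻¹ ≡ 5 (mod 7), t ≡ 6. Hence a ≡ 1707 + 12771·6 = 78333 (mod 89397).

78333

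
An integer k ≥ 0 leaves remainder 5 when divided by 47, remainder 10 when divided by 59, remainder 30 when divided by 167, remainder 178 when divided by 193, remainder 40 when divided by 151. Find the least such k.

The moduli are pairwise coprime; N = 47·59·167·193·151 = 13495861013.
N/47 = 287145979; 287145979 ≡ 43 (mod 47); 43·35 ≡ 1, so inverse 35.
N/59 = 228743407; 228743407 ≡ 53 (mod 59); 53·49 ≡ 1, so inverse 49.
N/167 = 80813539; 80813539 ≡ 68 (mod 167); 68·140 ≡ 1, so inverse 140.
N/193 = 69926741; 69926741 ≡ 139 (mod 193); 139·25 ≡ 1, so inverse 25.
N/151 = 89376563; 89376563 ≡ 116 (mod 151); 116·69 ≡ 1, so inverse 69.
k ≡ 5·287145979·35 + 10·228743407·49 + 30·80813539·140 + 178·69926741·25 + 40·89376563·69 = 1059604990885.
1059604990885 mod 13495861013 = 6927831871.

6927831871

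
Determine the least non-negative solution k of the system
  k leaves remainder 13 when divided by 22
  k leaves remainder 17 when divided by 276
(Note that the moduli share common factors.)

Combine the congruences pairwise.
gcd(22, 276) = 2 and 2 | (17 − 13), so the pair is consistent; merging gives k ≡ 1949 (mod 3036), where 3036 = lcm(22, 276).
The solution is unique modulo lcm(22, 276) = 3036.

1949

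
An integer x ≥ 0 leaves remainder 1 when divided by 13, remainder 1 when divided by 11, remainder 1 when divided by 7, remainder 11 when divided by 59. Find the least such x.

The moduli are pairwise coprime; N = 13·11·7·59 = 59059.
N/13 = 4543; 4543 ≡ 6 (mod 13); 6·11 ≡ 1, so inverse 11.
N/11 = 5369; 5369 ≡ 1 (mod 11), inverse 1.
N/7 = 8437; 8437 ≡ 2 (mod 7); 2·4 ≡ 1, so inverse 4.
N/59 = 1001; 1001 ≡ 57 (mod 59); 57·29 ≡ 1, so inverse 29.
x ≡ 1·4543·11 + 1·5369·1 + 1·8437·4 + 11·1001·29 = 408409.
408409 mod 59059 = 54055.

54055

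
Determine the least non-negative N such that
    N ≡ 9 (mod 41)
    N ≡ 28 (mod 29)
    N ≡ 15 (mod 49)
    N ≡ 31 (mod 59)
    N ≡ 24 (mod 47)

The moduli are pairwise coprime; M = 41·29·49·59·47 = 161557753.
M/41 = 3940433; 3940433 ≡ 5 (mod 41); 5·33 ≡ 1, so inverse 33.
M/29 = 5570957; 5570957 ≡ 28 (mod 29); 28·28 ≡ 1, so inverse 28.
M/49 = 3297097; 3297097 ≡ 34 (mod 49); 34·13 ≡ 1, so inverse 13.
M/59 = 2738267; 2738267 ≡ 18 (mod 59); 18·23 ≡ 1, so inverse 23.
M/47 = 3437399; 3437399 ≡ 7 (mod 47); 7·27 ≡ 1, so inverse 27.
N ≡ 9·3940433·33 + 28·5570957·28 + 15·3297097·13 + 31·2738267·23 + 24·3437399·27 = 10360691727.
10360691727 mod 161557753 = 20995535.

20995535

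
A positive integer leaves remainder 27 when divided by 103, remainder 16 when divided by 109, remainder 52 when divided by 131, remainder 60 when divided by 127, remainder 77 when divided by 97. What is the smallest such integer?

The moduli are pairwise coprime; N = 103·109·131·127·97 = 18118009103.
N/103 = 175903001; 175903001 ≡ 13 (mod 103); 13·8 ≡ 1, so inverse 8.
N/109 = 166220267; 166220267 ≡ 63 (mod 109); 63·45 ≡ 1, so inverse 45.
N/131 = 138305413; 138305413 ≡ 67 (mod 131); 67·88 ≡ 1, so inverse 88.
N/127 = 142661489; 142661489 ≡ 103 (mod 127); 103·37 ≡ 1, so inverse 37.
N/97 = 186783599; 186783599 ≡ 11 (mod 97); 11·53 ≡ 1, so inverse 53.
x ≡ 27·175903001·8 + 16·166220267·45 + 52·138305413·88 + 60·142661489·37 + 77·186783599·53 = 1869531583443.
1869531583443 mod 18118009103 = 3376645834.

3376645834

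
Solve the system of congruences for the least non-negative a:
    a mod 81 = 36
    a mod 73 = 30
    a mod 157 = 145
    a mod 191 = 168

The moduli are pairwise coprime; N = 81·73·157·191 = 177313131.
N/81 = 2189051; 2189051 ≡ 26 (mod 81); 26·53 ≡ 1, so inverse 53.
N/73 = 2428947; 2428947 ≡ 18 (mod 73); 18·69 ≡ 1, so inverse 69.
N/157 = 1129383; 1129383 ≡ 82 (mod 157); 82·90 ≡ 1, so inverse 90.
N/191 = 928341; 928341 ≡ 81 (mod 191); 81·158 ≡ 1, so inverse 158.
a ≡ 36·2189051·53 + 30·2428947·69 + 145·1129383·90 + 168·928341·158 = 48584961252.
48584961252 mod 177313131 = 1163358.

1163358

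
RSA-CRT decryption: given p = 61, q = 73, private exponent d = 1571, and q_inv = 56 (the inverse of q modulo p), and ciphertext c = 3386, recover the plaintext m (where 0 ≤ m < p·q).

d_p = d mod (p−1) = 1571 mod 60 = 11; d_q = d mod (q−1) = 59.
m₁ = c^(d_p) mod p: c ≡ 31 (mod 61), and 31^11 mod 61 = 7.
m₂ = c^(d_q) mod q: c ≡ 28 (mod 73), and 28^59 mod 73 = 31.
h = q_inv·(m₁ − m₂) mod p = 56·(7 − 31) mod 61 = 59.
m = m₂ + h·q = 31 + 59·73 = 4338.

4338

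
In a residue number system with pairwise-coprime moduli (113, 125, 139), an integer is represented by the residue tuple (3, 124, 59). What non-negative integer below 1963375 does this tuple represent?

Combine the congruences pairwise.
From x ≡ 3 (mod 113) write x = 3 + 113t. Substituting into x ≡ 124 (mod 125) gives 113t ≡ 121 (mod 125), and since 113⁻¹ ≡ 52 (mod 125), t ≡ 42. Hence x ≡ 3 + 113·42 = 4749 (mod 14125).
From x ≡ 4749 (mod 14125) write x = 4749 + 14125t. Substituting into x ≡ 59 (mod 139) gives 14125t ≡ 36 (mod 139), and since 86⁻¹ ≡ 118 (mod 139), t ≡ 78. Hence x ≡ 4749 + 14125·78 = 1106499 (mod 1963375).

1106499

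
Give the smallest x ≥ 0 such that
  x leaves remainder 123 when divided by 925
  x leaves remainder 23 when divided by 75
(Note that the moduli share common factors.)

1973

gcd(925, 75) = 25 and 25 | (23 − 123), so the pair is consistent; merging gives x ≡ 1973 (mod 2775), where 2775 = lcm(925, 75).
The solution is unique modulo lcm(925, 75) = 2775.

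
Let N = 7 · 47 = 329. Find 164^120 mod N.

260

Mod 7: 164 ≡ 3; since 6 | 120, by Fermat 3^120 ≡ 1 (mod 7).
Mod 47: 164 ≡ 23; by Fermat, exponent reduces to 120 mod 46 = 28; 23^28 ≡ 25 (mod 47).
Combine by CRT: x ≡ 1 (mod 7), x ≡ 25 (mod 47) ⇒ x ≡ 260 (mod 329).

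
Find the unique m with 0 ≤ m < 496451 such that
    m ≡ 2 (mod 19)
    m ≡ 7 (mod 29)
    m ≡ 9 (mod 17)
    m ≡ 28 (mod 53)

Combine the congruences pairwise.
From m ≡ 2 (mod 19) write m = 2 + 19t. Substituting into m ≡ 7 (mod 29) gives 19t ≡ 5 (mod 29), and since 19⁻¹ ≡ 26 (mod 29), t ≡ 14. Hence m ≡ 2 + 19·14 = 268 (mod 551).
From m ≡ 268 (mod 551) write m = 268 + 551t. Substituting into m ≡ 9 (mod 17) gives 551t ≡ 13 (mod 17), and since 7⁻¹ ≡ 5 (mod 17), t ≡ 14. Hence m ≡ 268 + 551·14 = 7982 (mod 9367).
From m ≡ 7982 (mod 9367) write m = 7982 + 9367t. Substituting into m ≡ 28 (mod 53) gives 9367t ≡ 49 (mod 53), and since 39⁻¹ ≡ 34 (mod 53), t ≡ 23. Hence m ≡ 7982 + 9367·23 = 223423 (mod 496451).

223423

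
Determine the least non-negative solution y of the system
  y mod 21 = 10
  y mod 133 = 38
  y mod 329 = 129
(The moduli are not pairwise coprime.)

8683

gcd(21, 133) = 7 and 7 | (38 − 10), so the pair is consistent; merging gives y ≡ 304 (mod 399), where 399 = lcm(21, 133).
gcd(399, 329) = 7 and 7 | (129 − 304), so the pair is consistent; merging gives y ≡ 8683 (mod 18753), where 18753 = lcm(399, 329).
The solution is unique modulo lcm(21, 133, 329) = 18753.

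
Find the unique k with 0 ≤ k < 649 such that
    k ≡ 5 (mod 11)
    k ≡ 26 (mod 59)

From k ≡ 5 (mod 11) write k = 5 + 11t. Substituting into k ≡ 26 (mod 59) gives 11t ≡ 21 (mod 59), and since 11⁻¹ ≡ 43 (mod 59), t ≡ 18. Hence k ≡ 5 + 11·18 = 203 (mod 649).

203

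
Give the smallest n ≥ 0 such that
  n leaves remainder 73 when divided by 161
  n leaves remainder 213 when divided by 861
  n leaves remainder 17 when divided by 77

gcd(161, 861) = 7 and 7 | (213 − 73), so the pair is consistent; merging gives n ≡ 7962 (mod 19803), where 19803 = lcm(161, 861).
gcd(19803, 77) = 7 and 7 | (17 − 7962), so the pair is consistent; merging gives n ≡ 205992 (mod 217833), where 217833 = lcm(19803, 77).
The solution is unique modulo lcm(161, 861, 77) = 217833.

205992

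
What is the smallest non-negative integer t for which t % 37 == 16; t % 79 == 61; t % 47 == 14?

The moduli are pairwise coprime; N = 37·79·47 = 137381.
N/37 = 3713; 3713 ≡ 13 (mod 37); 13·20 ≡ 1, so inverse 20.
N/79 = 1739; 1739 ≡ 1 (mod 79), inverse 1.
N/47 = 2923; 2923 ≡ 9 (mod 47); 9·21 ≡ 1, so inverse 21.
t ≡ 16·3713·20 + 61·1739·1 + 14·2923·21 = 2153601.
2153601 mod 137381 = 92886.

92886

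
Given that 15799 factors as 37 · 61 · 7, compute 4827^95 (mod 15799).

Mod 37: 4827 ≡ 17; by Fermat, exponent reduces to 95 mod 36 = 23; 17^23 ≡ 18 (mod 37).
Mod 61: 4827 ≡ 8; by Fermat, exponent reduces to 95 mod 60 = 35; 8^35 ≡ 50 (mod 61).
Mod 7: 4827 ≡ 4; by Fermat, exponent reduces to 95 mod 6 = 5; 4^5 ≡ 2 (mod 7).
Combine by CRT: x ≡ 18 (mod 37), x ≡ 50 (mod 61), x ≡ 2 (mod 7) ⇒ x ≡ 7492 (mod 15799).

7492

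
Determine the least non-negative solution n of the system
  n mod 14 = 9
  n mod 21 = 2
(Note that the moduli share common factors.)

23

Combine the congruences pairwise.
gcd(14, 21) = 7 and 7 | (2 − 9), so the pair is consistent; merging gives n ≡ 23 (mod 42), where 42 = lcm(14, 21).
The solution is unique modulo lcm(14, 21) = 42.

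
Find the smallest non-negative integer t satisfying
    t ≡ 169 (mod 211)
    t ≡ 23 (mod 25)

3123

From t ≡ 169 (mod 211) write t = 169 + 211s. Substituting into t ≡ 23 (mod 25) gives 211s ≡ 4 (mod 25), and since 11⁻¹ ≡ 16 (mod 25), s ≡ 14. Hence t ≡ 169 + 211·14 = 3123 (mod 5275).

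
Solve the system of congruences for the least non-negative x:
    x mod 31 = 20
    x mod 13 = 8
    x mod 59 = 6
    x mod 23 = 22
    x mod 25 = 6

The moduli are pairwise coprime; N = 31·13·59·23·25 = 13671775.
N/31 = 441025; 441025 ≡ 19 (mod 31); 19·18 ≡ 1, so inverse 18.
N/13 = 1051675; 1051675 ≡ 1 (mod 13), inverse 1.
N/59 = 231725; 231725 ≡ 32 (mod 59); 32·24 ≡ 1, so inverse 24.
N/23 = 594425; 594425 ≡ 13 (mod 23); 13·16 ≡ 1, so inverse 16.
N/25 = 546871; 546871 ≡ 21 (mod 25); 21·6 ≡ 1, so inverse 6.
x ≡ 20·441025·18 + 8·1051675·1 + 6·231725·24 + 22·594425·16 + 6·546871·6 = 429475756.
429475756 mod 13671775 = 5650731.

5650731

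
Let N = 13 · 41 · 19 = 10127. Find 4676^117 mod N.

Mod 13: 4676 ≡ 9; by Fermat, exponent reduces to 117 mod 12 = 9; 9^9 ≡ 1 (mod 13).
Mod 41: 4676 ≡ 2; by Fermat, exponent reduces to 117 mod 40 = 37; 2^37 ≡ 36 (mod 41).
Mod 19: 4676 ≡ 2; by Fermat, exponent reduces to 117 mod 18 = 9; 2^9 ≡ 18 (mod 19).
Combine by CRT: x ≡ 1 (mod 13), x ≡ 36 (mod 41), x ≡ 18 (mod 19) ⇒ x ≡ 7580 (mod 10127).

7580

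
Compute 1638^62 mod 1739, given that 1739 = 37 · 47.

914

Mod 37: 1638 ≡ 10; by Fermat, exponent reduces to 62 mod 36 = 26; 10^26 ≡ 26 (mod 37).
Mod 47: 1638 ≡ 40; by Fermat, exponent reduces to 62 mod 46 = 16; 40^16 ≡ 21 (mod 47).
Combine by CRT: x ≡ 26 (mod 37), x ≡ 21 (mod 47) ⇒ x ≡ 914 (mod 1739).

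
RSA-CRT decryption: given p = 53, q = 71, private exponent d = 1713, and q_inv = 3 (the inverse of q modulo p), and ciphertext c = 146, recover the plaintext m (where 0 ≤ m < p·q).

d_p = d mod (p−1) = 1713 mod 52 = 49; d_q = d mod (q−1) = 33.
m₁ = c^(d_p) mod p: c ≡ 40 (mod 53), and 40^49 mod 53 = 11.
m₂ = c^(d_q) mod q: c ≡ 4 (mod 71), and 4^33 mod 71 = 40.
h = q_inv·(m₁ − m₂) mod p = 3·(11 − 40) mod 53 = 19.
m = m₂ + h·q = 40 + 19·71 = 1389.

1389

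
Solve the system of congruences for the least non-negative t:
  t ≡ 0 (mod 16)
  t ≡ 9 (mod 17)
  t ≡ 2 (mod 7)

128

The moduli are pairwise coprime; N = 16·17·7 = 1904.
N/16 = 119; 119 ≡ 7 (mod 16); 7·7 ≡ 1, so inverse 7.
N/17 = 112; 112 ≡ 10 (mod 17); 10·12 ≡ 1, so inverse 12.
N/7 = 272; 272 ≡ 6 (mod 7); 6·6 ≡ 1, so inverse 6.
t ≡ 0·119·7 + 9·112·12 + 2·272·6 = 15360.
15360 mod 1904 = 128.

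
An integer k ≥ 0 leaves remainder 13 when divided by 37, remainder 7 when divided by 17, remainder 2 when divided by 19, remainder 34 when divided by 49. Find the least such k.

The moduli are pairwise coprime; N = 37·17·19·49 = 585599.
N/37 = 15827; 15827 ≡ 28 (mod 37); 28·4 ≡ 1, so inverse 4.
N/17 = 34447; 34447 ≡ 5 (mod 17); 5·7 ≡ 1, so inverse 7.
N/19 = 30821; 30821 ≡ 3 (mod 19); 3·13 ≡ 1, so inverse 13.
N/49 = 11951; 11951 ≡ 44 (mod 49); 44·39 ≡ 1, so inverse 39.
k ≡ 13·15827·4 + 7·34447·7 + 2·30821·13 + 34·11951·39 = 19159279.
19159279 mod 585599 = 420111.

420111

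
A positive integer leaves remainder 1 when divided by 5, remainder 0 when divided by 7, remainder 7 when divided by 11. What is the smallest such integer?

161

The moduli are pairwise coprime; N = 5·7·11 = 385.
N/5 = 77; 77 ≡ 2 (mod 5); 2·3 ≡ 1, so inverse 3.
N/7 = 55; 55 ≡ 6 (mod 7); 6·6 ≡ 1, so inverse 6.
N/11 = 35; 35 ≡ 2 (mod 11); 2·6 ≡ 1, so inverse 6.
t ≡ 1·77·3 + 0·55·6 + 7·35·6 = 1701.
1701 mod 385 = 161.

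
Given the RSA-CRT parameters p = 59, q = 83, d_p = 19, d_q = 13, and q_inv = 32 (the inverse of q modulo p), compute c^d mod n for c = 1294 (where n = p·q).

m₁ = c^(d_p) mod p: c ≡ 55 (mod 59), and 55^19 mod 59 = 40.
m₂ = c^(d_q) mod q: c ≡ 49 (mod 83), and 49^13 mod 83 = 75.
h = q_inv·(m₁ − m₂) mod p = 32·(40 − 75) mod 59 = 1.
m = m₂ + h·q = 75 + 1·83 = 158.

158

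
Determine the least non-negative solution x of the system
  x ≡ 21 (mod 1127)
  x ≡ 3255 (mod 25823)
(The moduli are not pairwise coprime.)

261485

gcd(1127, 25823) = 49 and 49 | (3255 − 21), so the pair is consistent; merging gives x ≡ 261485 (mod 593929), where 593929 = lcm(1127, 25823).
The solution is unique modulo lcm(1127, 25823) = 593929.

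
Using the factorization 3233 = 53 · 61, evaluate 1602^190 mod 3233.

Mod 53: 1602 ≡ 12; by Fermat, exponent reduces to 190 mod 52 = 34; 12^34 ≡ 43 (mod 53).
Mod 61: 1602 ≡ 16; by Fermat, exponent reduces to 190 mod 60 = 10; 16^10 ≡ 13 (mod 61).
Combine by CRT: x ≡ 43 (mod 53), x ≡ 13 (mod 61) ⇒ x ≡ 1050 (mod 3233).

1050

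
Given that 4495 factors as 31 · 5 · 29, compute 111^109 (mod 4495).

Mod 31: 111 ≡ 18; by Fermat, exponent reduces to 109 mod 30 = 19; 18^19 ≡ 10 (mod 31).
Mod 5: 111 ≡ 1; by Fermat, exponent reduces to 109 mod 4 = 1; 1^1 ≡ 1 (mod 5).
Mod 29: 111 ≡ 24; by Fermat, exponent reduces to 109 mod 28 = 25; 24^25 ≡ 16 (mod 29).
Combine by CRT: x ≡ 10 (mod 31), x ≡ 1 (mod 5), x ≡ 16 (mod 29) ⇒ x ≡ 1901 (mod 4495).

1901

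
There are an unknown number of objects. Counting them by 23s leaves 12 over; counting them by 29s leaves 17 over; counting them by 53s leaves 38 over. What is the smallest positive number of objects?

The moduli are pairwise coprime; M = 23·29·53 = 35351.
M/23 = 1537; 1537 ≡ 19 (mod 23); 19·17 ≡ 1, so inverse 17.
M/29 = 1219; 1219 ≡ 1 (mod 29), inverse 1.
M/53 = 667; 667 ≡ 31 (mod 53); 31·12 ≡ 1, so inverse 12.
N ≡ 12·1537·17 + 17·1219·1 + 38·667·12 = 638423.
638423 mod 35351 = 2105.

2105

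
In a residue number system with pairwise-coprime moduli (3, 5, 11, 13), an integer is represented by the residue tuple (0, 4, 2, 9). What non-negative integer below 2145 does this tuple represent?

The moduli are pairwise coprime; N = 3·5·11·13 = 2145.
N/3 = 715; 715 ≡ 1 (mod 3), inverse 1.
N/5 = 429; 429 ≡ 4 (mod 5); 4·4 ≡ 1, so inverse 4.
N/11 = 195; 195 ≡ 8 (mod 11); 8·7 ≡ 1, so inverse 7.
N/13 = 165; 165 ≡ 9 (mod 13); 9·3 ≡ 1, so inverse 3.
x ≡ 0·715·1 + 4·429·4 + 2·195·7 + 9·165·3 = 14049.
14049 mod 2145 = 1179.

1179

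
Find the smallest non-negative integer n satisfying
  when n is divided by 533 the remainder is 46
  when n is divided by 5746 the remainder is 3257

gcd(533, 5746) = 13 and 13 | (3257 − 46), so the pair is consistent; merging gives n ≡ 187129 (mod 235586), where 235586 = lcm(533, 5746).
The solution is unique modulo lcm(533, 5746) = 235586.

187129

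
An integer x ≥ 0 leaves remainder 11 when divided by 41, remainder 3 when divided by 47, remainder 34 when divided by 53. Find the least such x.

Combine the congruences pairwise.
From x ≡ 11 (mod 41) write x = 11 + 41t. Substituting into x ≡ 3 (mod 47) gives 41t ≡ 39 (mod 47), and since 41⁻¹ ≡ 39 (mod 47), t ≡ 17. Hence x ≡ 11 + 41·17 = 708 (mod 1927).
From x ≡ 708 (mod 1927) write x = 708 + 1927t. Substituting into x ≡ 34 (mod 53) gives 1927t ≡ 15 (mod 53), and since 19⁻¹ ≡ 14 (mod 53), t ≡ 51. Hence x ≡ 708 + 1927·51 = 98985 (mod 102131).

98985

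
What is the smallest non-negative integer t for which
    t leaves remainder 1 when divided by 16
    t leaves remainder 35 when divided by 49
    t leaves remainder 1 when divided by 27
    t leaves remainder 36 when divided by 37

The moduli are pairwise coprime; N = 16·49·27·37 = 783216.
N/16 = 48951; 48951 ≡ 7 (mod 16); 7·7 ≡ 1, so inverse 7.
N/49 = 15984; 15984 ≡ 10 (mod 49); 10·5 ≡ 1, so inverse 5.
N/27 = 29008; 29008 ≡ 10 (mod 27); 10·19 ≡ 1, so inverse 19.
N/37 = 21168; 21168 ≡ 4 (mod 37); 4·28 ≡ 1, so inverse 28.
t ≡ 1·48951·7 + 35·15984·5 + 1·29008·19 + 36·21168·28 = 25028353.
25028353 mod 783216 = 748657.

748657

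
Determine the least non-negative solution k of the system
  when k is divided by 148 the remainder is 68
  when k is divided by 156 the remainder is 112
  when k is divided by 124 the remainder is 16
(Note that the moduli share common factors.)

106036

gcd(148, 156) = 4 and 4 | (112 − 68), so the pair is consistent; merging gives k ≡ 2140 (mod 5772), where 5772 = lcm(148, 156).
gcd(5772, 124) = 4 and 4 | (16 − 2140), so the pair is consistent; merging gives k ≡ 106036 (mod 178932), where 178932 = lcm(5772, 124).
The solution is unique modulo lcm(148, 156, 124) = 178932.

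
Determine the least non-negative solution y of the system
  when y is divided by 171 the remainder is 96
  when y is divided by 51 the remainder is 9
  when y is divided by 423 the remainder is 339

Combine the congruences pairwise.
gcd(171, 51) = 3 and 3 | (9 − 96), so the pair is consistent; merging gives y ≡ 2661 (mod 2907), where 2907 = lcm(171, 51).
gcd(2907, 423) = 9 and 9 | (339 − 2661), so the pair is consistent; merging gives y ≡ 127662 (mod 136629), where 136629 = lcm(2907, 423).
The solution is unique modulo lcm(171, 51, 423) = 136629.

127662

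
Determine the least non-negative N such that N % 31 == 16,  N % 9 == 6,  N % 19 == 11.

The moduli are pairwise coprime; M = 31·9·19 = 5301.
M/31 = 171; 171 ≡ 16 (mod 31); 16·2 ≡ 1, so inverse 2.
M/9 = 589; 589 ≡ 4 (mod 9); 4·7 ≡ 1, so inverse 7.
M/19 = 279; 279 ≡ 13 (mod 19); 13·3 ≡ 1, so inverse 3.
N ≡ 16·171·2 + 6·589·7 + 11·279·3 = 39417.
39417 mod 5301 = 2310.

2310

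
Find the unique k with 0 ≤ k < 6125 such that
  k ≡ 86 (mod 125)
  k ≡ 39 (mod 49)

From k ≡ 86 (mod 125) write k = 86 + 125t. Substituting into k ≡ 39 (mod 49) gives 125t ≡ 2 (mod 49), and since 27⁻¹ ≡ 20 (mod 49), t ≡ 40. Hence k ≡ 86 + 125·40 = 5086 (mod 6125).

5086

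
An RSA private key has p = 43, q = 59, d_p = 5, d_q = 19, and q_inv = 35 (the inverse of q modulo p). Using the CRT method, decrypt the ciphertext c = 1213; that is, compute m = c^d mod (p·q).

m₁ = c^(d_p) mod p: c ≡ 9 (mod 43), and 9^5 mod 43 = 10.
m₂ = c^(d_q) mod q: c ≡ 33 (mod 59), and 33^19 mod 59 = 43.
h = q_inv·(m₁ − m₂) mod p = 35·(10 − 43) mod 43 = 6.
m = m₂ + h·q = 43 + 6·59 = 397.

397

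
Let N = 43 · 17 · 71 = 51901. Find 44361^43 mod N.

40921

Mod 43: 44361 ≡ 28; by Fermat, exponent reduces to 43 mod 42 = 1; 28^1 ≡ 28 (mod 43).
Mod 17: 44361 ≡ 8; by Fermat, exponent reduces to 43 mod 16 = 11; 8^11 ≡ 2 (mod 17).
Mod 71: 44361 ≡ 57; 57^43 ≡ 25 (mod 71).
Combine by CRT: x ≡ 28 (mod 43), x ≡ 2 (mod 17), x ≡ 25 (mod 71) ⇒ x ≡ 40921 (mod 51901).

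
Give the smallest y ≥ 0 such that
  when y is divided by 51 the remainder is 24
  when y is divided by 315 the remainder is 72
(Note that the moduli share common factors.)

gcd(51, 315) = 3 and 3 | (72 − 24), so the pair is consistent; merging gives y ≡ 1962 (mod 5355), where 5355 = lcm(51, 315).
The solution is unique modulo lcm(51, 315) = 5355.

1962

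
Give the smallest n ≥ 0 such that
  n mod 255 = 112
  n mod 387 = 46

16687

gcd(255, 387) = 3 and 3 | (46 − 112), so the pair is consistent; merging gives n ≡ 16687 (mod 32895), where 32895 = lcm(255, 387).
The solution is unique modulo lcm(255, 387) = 32895.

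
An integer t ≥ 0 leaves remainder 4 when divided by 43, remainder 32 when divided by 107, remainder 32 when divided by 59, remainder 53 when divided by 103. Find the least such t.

10473299

The moduli are pairwise coprime; N = 43·107·59·103 = 27960277.
N/43 = 650239; 650239 ≡ 36 (mod 43); 36·6 ≡ 1, so inverse 6.
N/107 = 261311; 261311 ≡ 17 (mod 107); 17·63 ≡ 1, so inverse 63.
N/59 = 473903; 473903 ≡ 15 (mod 59); 15·4 ≡ 1, so inverse 4.
N/103 = 271459; 271459 ≡ 54 (mod 103); 54·21 ≡ 1, so inverse 21.
t ≡ 4·650239·6 + 32·261311·63 + 32·473903·4 + 53·271459·21 = 905202163.
905202163 mod 27960277 = 10473299.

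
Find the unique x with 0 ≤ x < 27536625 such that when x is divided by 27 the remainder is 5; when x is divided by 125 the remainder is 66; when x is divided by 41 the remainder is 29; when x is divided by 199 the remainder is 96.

1896566

From x ≡ 5 (mod 27) write x = 5 + 27t. Substituting into x ≡ 66 (mod 125) gives 27t ≡ 61 (mod 125), and since 27⁻¹ ≡ 88 (mod 125), t ≡ 118. Hence x ≡ 5 + 27·118 = 3191 (mod 3375).
From x ≡ 3191 (mod 3375) write x = 3191 + 3375t. Substituting into x ≡ 29 (mod 41) gives 3375t ≡ 36 (mod 41), and since 13⁻¹ ≡ 19 (mod 41), t ≡ 28. Hence x ≡ 3191 + 3375·28 = 97691 (mod 138375).
From x ≡ 97691 (mod 138375) write x = 97691 + 138375t. Substituting into x ≡ 96 (mod 199) gives 138375t ≡ 114 (mod 199), and since 70⁻¹ ≡ 145 (mod 199), t ≡ 13. Hence x ≡ 97691 + 138375·13 = 1896566 (mod 27536625).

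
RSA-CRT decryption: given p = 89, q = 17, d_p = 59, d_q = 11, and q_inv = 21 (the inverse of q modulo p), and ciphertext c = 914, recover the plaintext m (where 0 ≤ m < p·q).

m₁ = c^(d_p) mod p: c ≡ 24 (mod 89), and 24^59 mod 89 = 58.
m₂ = c^(d_q) mod q: c ≡ 13 (mod 17), and 13^11 mod 17 = 4.
h = q_inv·(m₁ − m₂) mod p = 21·(58 − 4) mod 89 = 66.
m = m₂ + h·q = 4 + 66·17 = 1126.

1126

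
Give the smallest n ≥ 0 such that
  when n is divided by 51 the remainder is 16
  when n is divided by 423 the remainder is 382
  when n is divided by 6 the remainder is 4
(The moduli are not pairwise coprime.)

13072

Combine the congruences pairwise.
gcd(51, 423) = 3 and 3 | (382 − 16), so the pair is consistent; merging gives n ≡ 5881 (mod 7191), where 7191 = lcm(51, 423).
gcd(7191, 6) = 3 and 3 | (4 − 5881), so the pair is consistent; merging gives n ≡ 13072 (mod 14382), where 14382 = lcm(7191, 6).
The solution is unique modulo lcm(51, 423, 6) = 14382.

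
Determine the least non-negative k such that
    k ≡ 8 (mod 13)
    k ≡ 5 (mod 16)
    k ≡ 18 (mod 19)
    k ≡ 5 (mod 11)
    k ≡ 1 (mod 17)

186389

The moduli are pairwise coprime; N = 13·16·19·11·17 = 739024.
N/13 = 56848; 56848 ≡ 12 (mod 13); 12·12 ≡ 1, so inverse 12.
N/16 = 46189; 46189 ≡ 13 (mod 16); 13·5 ≡ 1, so inverse 5.
N/19 = 38896; 38896 ≡ 3 (mod 19); 3·13 ≡ 1, so inverse 13.
N/11 = 67184; 67184 ≡ 7 (mod 11); 7·8 ≡ 1, so inverse 8.
N/17 = 43472; 43472 ≡ 3 (mod 17); 3·6 ≡ 1, so inverse 6.
k ≡ 8·56848·12 + 5·46189·5 + 18·38896·13 + 5·67184·8 + 1·43472·6 = 18661989.
18661989 mod 739024 = 186389.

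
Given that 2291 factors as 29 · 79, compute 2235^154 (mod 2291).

Mod 29: 2235 ≡ 2; by Fermat, exponent reduces to 154 mod 28 = 14; 2^14 ≡ 28 (mod 29).
Mod 79: 2235 ≡ 23; by Fermat, exponent reduces to 154 mod 78 = 76; 23^76 ≡ 23 (mod 79).
Combine by CRT: x ≡ 28 (mod 29), x ≡ 23 (mod 79) ⇒ x ≡ 260 (mod 2291).

260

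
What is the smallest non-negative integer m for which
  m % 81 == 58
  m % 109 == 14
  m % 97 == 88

855337

The moduli are pairwise coprime; N = 81·109·97 = 856413.
N/81 = 10573; 10573 ≡ 43 (mod 81); 43·49 ≡ 1, so inverse 49.
N/109 = 7857; 7857 ≡ 9 (mod 109); 9·97 ≡ 1, so inverse 97.
N/97 = 8829; 8829 ≡ 2 (mod 97); 2·49 ≡ 1, so inverse 49.
m ≡ 58·10573·49 + 14·7857·97 + 88·8829·49 = 78788920.
78788920 mod 856413 = 855337.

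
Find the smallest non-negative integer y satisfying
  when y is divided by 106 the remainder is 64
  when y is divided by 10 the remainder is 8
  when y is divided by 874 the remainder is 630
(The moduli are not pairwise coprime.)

63558

gcd(106, 10) = 2 and 2 | (8 − 64), so the pair is consistent; merging gives y ≡ 488 (mod 530), where 530 = lcm(106, 10).
gcd(530, 874) = 2 and 2 | (630 − 488), so the pair is consistent; merging gives y ≡ 63558 (mod 231610), where 231610 = lcm(530, 874).
The solution is unique modulo lcm(106, 10, 874) = 231610.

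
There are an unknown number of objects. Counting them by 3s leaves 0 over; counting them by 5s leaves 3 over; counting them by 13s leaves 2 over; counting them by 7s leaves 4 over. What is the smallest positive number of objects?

1068

The moduli are pairwise coprime; M = 3·5·13·7 = 1365.
M/3 = 455; 455 ≡ 2 (mod 3); 2·2 ≡ 1, so inverse 2.
M/5 = 273; 273 ≡ 3 (mod 5); 3·2 ≡ 1, so inverse 2.
M/13 = 105; 105 ≡ 1 (mod 13), inverse 1.
M/7 = 195; 195 ≡ 6 (mod 7); 6·6 ≡ 1, so inverse 6.
N ≡ 0·455·2 + 3·273·2 + 2·105·1 + 4·195·6 = 6528.
6528 mod 1365 = 1068.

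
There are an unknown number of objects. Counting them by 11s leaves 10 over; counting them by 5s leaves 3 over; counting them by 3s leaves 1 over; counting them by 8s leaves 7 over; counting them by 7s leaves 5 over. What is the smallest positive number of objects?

From N ≡ 10 (mod 11) write N = 10 + 11t. Substituting into N ≡ 3 (mod 5) gives 11t ≡ 3 (mod 5), and since 1⁻¹ ≡ 1 (mod 5), t ≡ 3. Hence N ≡ 10 + 11·3 = 43 (mod 55).
From N ≡ 43 (mod 55) write N = 43 + 55t. Substituting into N ≡ 1 (mod 3) gives 55t ≡ 0 (mod 3), and since 1⁻¹ ≡ 1 (mod 3), t ≡ 0. Hence N ≡ 43 + 55·0 = 43 (mod 165).
From N ≡ 43 (mod 165) write N = 43 + 165t. Substituting into N ≡ 7 (mod 8) gives 165t ≡ 4 (mod 8), and since 5⁻¹ ≡ 5 (mod 8), t ≡ 4. Hence N ≡ 43 + 165·4 = 703 (mod 1320).
From N ≡ 703 (mod 1320) write N = 703 + 1320t. Substituting into N ≡ 5 (mod 7) gives 1320t ≡ 2 (mod 7), and since 4⁻¹ ≡ 2 (mod 7), t ≡ 4. Hence N ≡ 703 + 1320·4 = 5983 (mod 9240).

5983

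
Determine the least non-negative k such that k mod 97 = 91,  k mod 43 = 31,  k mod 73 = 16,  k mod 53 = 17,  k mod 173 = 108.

1305687506

The moduli are pairwise coprime; N = 97·43·73·53·173 = 2791804627.
N/97 = 28781491; 28781491 ≡ 39 (mod 97); 39·5 ≡ 1, so inverse 5.
N/43 = 64925689; 64925689 ≡ 32 (mod 43); 32·39 ≡ 1, so inverse 39.
N/73 = 38243899; 38243899 ≡ 2 (mod 73); 2·37 ≡ 1, so inverse 37.
N/53 = 52675559; 52675559 ≡ 25 (mod 53); 25·17 ≡ 1, so inverse 17.
N/173 = 16137599; 16137599 ≡ 159 (mod 173); 159·37 ≡ 1, so inverse 37.
k ≡ 91·28781491·5 + 31·64925689·39 + 16·38243899·37 + 17·52675559·17 + 108·16137599·37 = 193940206769.
193940206769 mod 2791804627 = 1305687506.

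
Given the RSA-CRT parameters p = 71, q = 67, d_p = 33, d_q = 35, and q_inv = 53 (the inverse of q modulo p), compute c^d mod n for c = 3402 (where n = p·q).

m₁ = c^(d_p) mod p: c ≡ 65 (mod 71), and 65^33 mod 71 = 69.
m₂ = c^(d_q) mod q: c ≡ 52 (mod 67), and 52^35 mod 67 = 43.
h = q_inv·(m₁ − m₂) mod p = 53·(69 − 43) mod 71 = 29.
m = m₂ + h·q = 43 + 29·67 = 1986.

1986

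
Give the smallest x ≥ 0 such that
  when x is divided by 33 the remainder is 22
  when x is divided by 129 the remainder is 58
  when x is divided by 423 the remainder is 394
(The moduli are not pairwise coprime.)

166210

gcd(33, 129) = 3 and 3 | (58 − 22), so the pair is consistent; merging gives x ≡ 187 (mod 1419), where 1419 = lcm(33, 129).
gcd(1419, 423) = 3 and 3 | (394 − 187), so the pair is consistent; merging gives x ≡ 166210 (mod 200079), where 200079 = lcm(1419, 423).
The solution is unique modulo lcm(33, 129, 423) = 200079.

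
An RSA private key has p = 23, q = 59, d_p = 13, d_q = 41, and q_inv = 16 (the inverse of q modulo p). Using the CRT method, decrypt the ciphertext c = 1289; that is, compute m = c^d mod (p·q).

m₁ = c^(d_p) mod p: c ≡ 1 (mod 23), and 1^13 mod 23 = 1.
m₂ = c^(d_q) mod q: c ≡ 50 (mod 59), and 50^41 mod 59 = 42.
h = q_inv·(m₁ − m₂) mod p = 16·(1 − 42) mod 23 = 11.
m = m₂ + h·q = 42 + 11·59 = 691.

691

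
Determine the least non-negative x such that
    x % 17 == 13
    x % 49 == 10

Combine the congruences pairwise.
From x ≡ 13 (mod 17) write x = 13 + 17t. Substituting into x ≡ 10 (mod 49) gives 17t ≡ 46 (mod 49), and since 17⁻¹ ≡ 26 (mod 49), t ≡ 20. Hence x ≡ 13 + 17·20 = 353 (mod 833).

353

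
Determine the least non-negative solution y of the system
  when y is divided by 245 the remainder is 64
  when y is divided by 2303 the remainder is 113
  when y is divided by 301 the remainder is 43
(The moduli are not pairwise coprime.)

Combine the congruences pairwise.
gcd(245, 2303) = 49 and 49 | (113 − 64), so the pair is consistent; merging gives y ≡ 4719 (mod 11515), where 11515 = lcm(245, 2303).
gcd(11515, 301) = 7 and 7 | (43 − 4719), so the pair is consistent; merging gives y ≡ 430774 (mod 495145), where 495145 = lcm(11515, 301).
The solution is unique modulo lcm(245, 2303, 301) = 495145.

430774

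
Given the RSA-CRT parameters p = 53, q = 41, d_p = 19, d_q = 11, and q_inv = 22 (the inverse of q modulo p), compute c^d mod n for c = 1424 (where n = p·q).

m₁ = c^(d_p) mod p: c ≡ 46 (mod 53), and 46^19 mod 53 = 42.
m₂ = c^(d_q) mod q: c ≡ 30 (mod 41), and 30^11 mod 41 = 24.
h = q_inv·(m₁ − m₂) mod p = 22·(42 − 24) mod 53 = 25.
m = m₂ + h·q = 24 + 25·41 = 1049.

1049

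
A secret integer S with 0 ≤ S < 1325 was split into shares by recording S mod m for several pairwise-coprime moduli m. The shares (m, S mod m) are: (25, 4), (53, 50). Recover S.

From S ≡ 4 (mod 25) write S = 4 + 25t. Substituting into S ≡ 50 (mod 53) gives 25t ≡ 46 (mod 53), and since 25⁻¹ ≡ 17 (mod 53), t ≡ 40. Hence S ≡ 4 + 25·40 = 1004 (mod 1325).

1004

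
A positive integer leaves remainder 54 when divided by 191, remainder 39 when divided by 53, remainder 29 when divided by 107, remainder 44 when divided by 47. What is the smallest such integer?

36873941

From t ≡ 54 (mod 191) write t = 54 + 191s. Substituting into t ≡ 39 (mod 53) gives 191s ≡ 38 (mod 53), and since 32⁻¹ ≡ 5 (mod 53), s ≡ 31. Hence t ≡ 54 + 191·31 = 5975 (mod 10123).
From t ≡ 5975 (mod 10123) write t = 5975 + 10123s. Substituting into t ≡ 29 (mod 107) gives 10123s ≡ 46 (mod 107), and since 65⁻¹ ≡ 28 (mod 107), s ≡ 4. Hence t ≡ 5975 + 10123·4 = 46467 (mod 1083161).
From t ≡ 46467 (mod 1083161) write t = 46467 + 1083161s. Substituting into t ≡ 44 (mod 47) gives 1083161s ≡ 13 (mod 47), and since 46⁻¹ ≡ 46 (mod 47), s ≡ 34. Hence t ≡ 46467 + 1083161·34 = 36873941 (mod 50908567).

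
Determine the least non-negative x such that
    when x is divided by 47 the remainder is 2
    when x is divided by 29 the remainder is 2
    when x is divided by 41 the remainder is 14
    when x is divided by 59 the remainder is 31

The moduli are pairwise coprime; N = 47·29·41·59 = 3297097.
N/47 = 70151; 70151 ≡ 27 (mod 47); 27·7 ≡ 1, so inverse 7.
N/29 = 113693; 113693 ≡ 13 (mod 29); 13·9 ≡ 1, so inverse 9.
N/41 = 80417; 80417 ≡ 16 (mod 41); 16·18 ≡ 1, so inverse 18.
N/59 = 55883; 55883 ≡ 10 (mod 59); 10·6 ≡ 1, so inverse 6.
x ≡ 2·70151·7 + 2·113693·9 + 14·80417·18 + 31·55883·6 = 33687910.
33687910 mod 3297097 = 716940.

716940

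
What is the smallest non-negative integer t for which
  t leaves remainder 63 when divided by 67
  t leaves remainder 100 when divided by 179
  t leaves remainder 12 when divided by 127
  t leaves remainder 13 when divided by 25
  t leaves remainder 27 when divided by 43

The moduli are pairwise coprime; N = 67·179·127·25·43 = 1637344325.
N/67 = 24437975; 24437975 ≡ 60 (mod 67); 60·19 ≡ 1, so inverse 19.
N/179 = 9147175; 9147175 ≡ 96 (mod 179); 96·69 ≡ 1, so inverse 69.
N/127 = 12892475; 12892475 ≡ 70 (mod 127); 70·49 ≡ 1, so inverse 49.
N/25 = 65493773; 65493773 ≡ 23 (mod 25); 23·12 ≡ 1, so inverse 12.
N/43 = 38077775; 38077775 ≡ 28 (mod 43); 28·20 ≡ 1, so inverse 20.
t ≡ 63·24437975·19 + 100·9147175·69 + 12·12892475·49 + 13·65493773·12 + 27·38077775·20 = 130727565963.
130727565963 mod 1637344325 = 1377364288.

1377364288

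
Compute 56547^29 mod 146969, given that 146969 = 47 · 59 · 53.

Mod 47: 56547 ≡ 6; 6^29 ≡ 32 (mod 47).
Mod 59: 56547 ≡ 25; 25^29 ≡ 1 (mod 59).
Mod 53: 56547 ≡ 49; 49^29 ≡ 42 (mod 53).
Combine by CRT: x ≡ 32 (mod 47), x ≡ 1 (mod 59), x ≡ 42 (mod 53) ⇒ x ≡ 65550 (mod 146969).

65550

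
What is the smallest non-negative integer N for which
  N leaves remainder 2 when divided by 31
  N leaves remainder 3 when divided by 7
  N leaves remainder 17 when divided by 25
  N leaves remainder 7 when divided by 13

1242

The moduli are pairwise coprime; M = 31·7·25·13 = 70525.
M/31 = 2275; 2275 ≡ 12 (mod 31); 12·13 ≡ 1, so inverse 13.
M/7 = 10075; 10075 ≡ 2 (mod 7); 2·4 ≡ 1, so inverse 4.
M/25 = 2821; 2821 ≡ 21 (mod 25); 21·6 ≡ 1, so inverse 6.
M/13 = 5425; 5425 ≡ 4 (mod 13); 4·10 ≡ 1, so inverse 10.
N ≡ 2·2275·13 + 3·10075·4 + 17·2821·6 + 7·5425·10 = 847542.
847542 mod 70525 = 1242.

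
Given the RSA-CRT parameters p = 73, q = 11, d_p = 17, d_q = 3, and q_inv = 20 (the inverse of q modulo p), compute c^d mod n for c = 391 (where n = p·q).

524

m₁ = c^(d_p) mod p: c ≡ 26 (mod 73), and 26^17 mod 73 = 13.
m₂ = c^(d_q) mod q: c ≡ 6 (mod 11), and 6^3 mod 11 = 7.
h = q_inv·(m₁ − m₂) mod p = 20·(13 − 7) mod 73 = 47.
m = m₂ + h·q = 7 + 47·11 = 524.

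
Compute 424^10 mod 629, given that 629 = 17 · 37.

324

Mod 17: 424 ≡ 16; 16^10 ≡ 1 (mod 17).
Mod 37: 424 ≡ 17; 17^10 ≡ 28 (mod 37).
Combine by CRT: x ≡ 1 (mod 17), x ≡ 28 (mod 37) ⇒ x ≡ 324 (mod 629).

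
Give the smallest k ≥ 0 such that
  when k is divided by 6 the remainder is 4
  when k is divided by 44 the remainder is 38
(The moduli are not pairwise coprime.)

82

gcd(6, 44) = 2 and 2 | (38 − 4), so the pair is consistent; merging gives k ≡ 82 (mod 132), where 132 = lcm(6, 44).
The solution is unique modulo lcm(6, 44) = 132.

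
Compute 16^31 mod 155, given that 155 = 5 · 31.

Mod 5: 16 ≡ 1; by Fermat, exponent reduces to 31 mod 4 = 3; 1^3 ≡ 1 (mod 5).
Mod 31: 16 ≡ 16; by Fermat, exponent reduces to 31 mod 30 = 1; 16^1 ≡ 16 (mod 31).
Combine by CRT: x ≡ 1 (mod 5), x ≡ 16 (mod 31) ⇒ x ≡ 16 (mod 155).

16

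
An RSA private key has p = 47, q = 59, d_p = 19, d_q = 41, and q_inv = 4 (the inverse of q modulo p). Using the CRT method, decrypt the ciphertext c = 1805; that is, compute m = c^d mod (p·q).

m₁ = c^(d_p) mod p: c ≡ 19 (mod 47), and 19^19 mod 47 = 33.
m₂ = c^(d_q) mod q: c ≡ 35 (mod 59), and 35^41 mod 59 = 15.
h = q_inv·(m₁ − m₂) mod p = 4·(33 − 15) mod 47 = 25.
m = m₂ + h·q = 15 + 25·59 = 1490.

1490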